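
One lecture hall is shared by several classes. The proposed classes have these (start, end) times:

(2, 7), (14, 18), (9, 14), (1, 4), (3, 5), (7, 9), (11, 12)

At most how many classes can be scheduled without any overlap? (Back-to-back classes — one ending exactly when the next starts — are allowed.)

Sort by end time and greedily take each interval whose start is ≥ the last chosen end.
By end time: (1,4), (3,5), (2,7), (7,9), (11,12), (9,14), (14,18).
Pick (1,4); next start ≥ 4 → (7,9); next start ≥ 9 → (11,12); next start ≥ 12 → (14,18).
Selected 4 classes.

4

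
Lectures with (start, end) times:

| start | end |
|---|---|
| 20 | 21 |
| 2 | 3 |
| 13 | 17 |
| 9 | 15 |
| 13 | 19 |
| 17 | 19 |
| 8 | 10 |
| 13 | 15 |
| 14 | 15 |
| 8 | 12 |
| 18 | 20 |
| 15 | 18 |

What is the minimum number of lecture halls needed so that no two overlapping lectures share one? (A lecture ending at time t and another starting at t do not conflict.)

Count concurrent intervals with a sweep; the peak is the room count.
starts: [2, 8, 8, 9, 13, 13, 13, 14, 15, 17, 18, 20]
ends:   [3, 10, 12, 15, 15, 15, 17, 18, 19, 19, 20, 21]
s2→1 e3→0 s8→1 s8→2 s9→3 e10→2 e12→1 s13→2 s13→3 s13→4 s14→5  — peak 5.

5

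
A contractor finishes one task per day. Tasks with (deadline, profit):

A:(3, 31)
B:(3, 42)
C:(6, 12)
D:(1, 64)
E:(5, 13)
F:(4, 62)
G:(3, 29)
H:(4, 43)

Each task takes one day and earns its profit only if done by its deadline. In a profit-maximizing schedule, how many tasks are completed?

Sort by profit descending; place each in the latest free slot ≤ its deadline.
Profit order: D=64 F=62 H=43 B=42 A=31 G=29 E=13 C=12
Assign: D→slot 1, F→slot 4, H→slot 3, B→slot 2, A skipped, G skipped, E→slot 5, C→slot 6.
Slots: [1:D] [2:B] [3:H] [4:F] [5:E] [6:C]
6 of 8 scheduled.

6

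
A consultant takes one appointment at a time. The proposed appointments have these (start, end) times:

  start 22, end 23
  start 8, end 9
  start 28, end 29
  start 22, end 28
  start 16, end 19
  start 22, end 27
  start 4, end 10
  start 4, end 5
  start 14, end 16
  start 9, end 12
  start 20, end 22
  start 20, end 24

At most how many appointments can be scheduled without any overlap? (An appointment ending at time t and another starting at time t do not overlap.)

Greedy by earliest finish: after sorting by end time, pick each interval compatible with the last pick.
Sorted by end: (4,5)  (8,9)  (4,10)  (9,12)  (14,16)  (16,19)  (20,22)  (22,23)  (20,24)  (22,27)  (22,28)  (28,29)
take (4,5); take (8,9); take (9,12); take (14,16); take (16,19); take (20,22); take (22,23); skip (20,24); take (28,29).
Selected 8 appointments.

8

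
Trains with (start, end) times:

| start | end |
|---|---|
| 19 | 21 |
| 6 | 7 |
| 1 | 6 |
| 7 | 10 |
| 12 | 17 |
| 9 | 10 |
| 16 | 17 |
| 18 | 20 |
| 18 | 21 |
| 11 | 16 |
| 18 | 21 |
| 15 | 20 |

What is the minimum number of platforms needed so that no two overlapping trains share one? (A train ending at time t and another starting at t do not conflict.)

Count concurrent intervals with a sweep; the peak is the room count.
Events (time:±→running): 1:+→1 6:-→0 6:+→1 7:-→0 7:+→1 9:+→2 10:-→1 10:-→0 11:+→1 12:+→2 15:+→3 16:-→2 16:+→3 17:-→2 17:-→1 18:+→2 18:+→3 18:+→4 19:+→5 … peak 5.

5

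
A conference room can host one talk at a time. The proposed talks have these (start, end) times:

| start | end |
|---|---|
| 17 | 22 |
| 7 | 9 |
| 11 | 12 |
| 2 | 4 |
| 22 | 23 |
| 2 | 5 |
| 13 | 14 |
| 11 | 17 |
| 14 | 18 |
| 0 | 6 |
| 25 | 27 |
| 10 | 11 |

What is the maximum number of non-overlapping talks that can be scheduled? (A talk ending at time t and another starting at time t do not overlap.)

8

By end time: (2,4), (2,5), (0,6), (7,9), (10,11), (11,12), (13,14), (11,17), (14,18), (17,22), (22,23), (25,27).
Pick (2,4); next start ≥ 4 → (7,9); next start ≥ 9 → (10,11); next start ≥ 11 → (11,12); next start ≥ 12 → (13,14); next start ≥ 14 → (14,18); next start ≥ 18 → (22,23); next start ≥ 23 → (25,27).
Selected 8 talks.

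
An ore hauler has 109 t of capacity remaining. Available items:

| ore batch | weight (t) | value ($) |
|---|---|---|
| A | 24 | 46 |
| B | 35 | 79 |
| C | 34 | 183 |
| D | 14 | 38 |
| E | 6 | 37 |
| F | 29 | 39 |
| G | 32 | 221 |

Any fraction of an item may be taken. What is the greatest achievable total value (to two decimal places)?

Order: G (221/32=6.91) > E (37/6=6.17) > C (183/34=5.38) > D (38/14=2.71) > B (79/35=2.26) > A (46/24=1.92) > F (39/29=1.34)
Fill: take G (32 @ 221) → take E (6 @ 37) → take C (34 @ 183) → take D (14 @ 38) → take 23/35 of B → 51.91; 109/109 used.
Total value = 530.91

530.91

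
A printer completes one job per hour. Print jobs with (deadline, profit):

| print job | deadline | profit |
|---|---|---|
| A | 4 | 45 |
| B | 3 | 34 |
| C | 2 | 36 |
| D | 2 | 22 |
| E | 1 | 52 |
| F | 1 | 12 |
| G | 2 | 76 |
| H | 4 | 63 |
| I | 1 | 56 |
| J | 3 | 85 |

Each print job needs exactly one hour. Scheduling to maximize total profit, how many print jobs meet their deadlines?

4

Take jobs in profit order; each goes to the latest open slot no later than its deadline.
By profit: J(d3,85), G(d2,76), H(d4,63), I(d1,56), E(d1,52), A(d4,45), C(d2,36), B(d3,34), D(d2,22), F(d1,12)
J→slot 3; G→slot 2; H→slot 4; I→slot 1; E skipped; A skipped; C skipped; B skipped; D skipped; F skipped.
4 of 10 scheduled.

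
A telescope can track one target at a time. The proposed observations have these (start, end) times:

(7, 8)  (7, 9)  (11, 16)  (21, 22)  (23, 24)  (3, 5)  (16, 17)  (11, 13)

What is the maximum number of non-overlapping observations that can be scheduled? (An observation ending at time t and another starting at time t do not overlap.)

Sort by end time and greedily take each interval whose start is ≥ the last chosen end.
Sorted by end: (3,5)  (7,8)  (7,9)  (11,13)  (11,16)  (16,17)  (21,22)  (23,24)
take (3,5); take (7,8); skip (7,9); take (11,13); take (16,17); take (21,22); take (23,24).
Selected 6 observations.

6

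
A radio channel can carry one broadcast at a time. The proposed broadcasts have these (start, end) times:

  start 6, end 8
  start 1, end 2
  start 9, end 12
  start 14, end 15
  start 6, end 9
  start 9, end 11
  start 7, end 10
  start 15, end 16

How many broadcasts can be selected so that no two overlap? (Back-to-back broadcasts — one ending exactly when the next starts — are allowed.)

5

Sorted by end: (1,2)  (6,8)  (6,9)  (7,10)  (9,11)  (9,12)  (14,15)  (15,16)
take (1,2); take (6,8); skip (7,10); take (9,11); skip (9,12); take (14,15); take (15,16).
Selected 5 broadcasts.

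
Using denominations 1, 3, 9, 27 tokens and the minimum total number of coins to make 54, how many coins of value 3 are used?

0

Use the largest denomination that fits, subtract, and repeat.
54 − 2×27→0
Count of 3: 0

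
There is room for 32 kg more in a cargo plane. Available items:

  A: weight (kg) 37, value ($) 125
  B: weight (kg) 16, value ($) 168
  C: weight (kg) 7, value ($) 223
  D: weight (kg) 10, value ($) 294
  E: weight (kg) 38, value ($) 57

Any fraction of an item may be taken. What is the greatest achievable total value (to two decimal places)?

Sort by value per unit weight and fill in that order.
Order: C (223/7=31.86) > D (294/10=29.40) > B (168/16=10.50) > A (125/37=3.38) > E (57/38=1.50)
Fill: take C (7 @ 223) → take D (10 @ 294) → take 15/16 of B → 157.50; 32/32 used.
Total value = 674.50

674.50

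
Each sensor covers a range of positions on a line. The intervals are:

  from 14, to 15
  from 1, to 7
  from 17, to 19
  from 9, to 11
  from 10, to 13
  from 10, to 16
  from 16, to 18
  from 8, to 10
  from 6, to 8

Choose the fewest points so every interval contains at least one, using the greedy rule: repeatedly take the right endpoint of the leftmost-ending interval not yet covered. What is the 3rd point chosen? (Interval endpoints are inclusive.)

15

Sort by right endpoint; whenever an interval is uncovered, place a point at its right end.
By right end: [1,7]  [6,8]  [8,10]  [9,11]  [10,13]  [14,15]  [10,16]  [16,18]  [17,19]
[1,7] uncovered → point at 7; [8,10] uncovered → point at 10; [14,15] uncovered → point at 15; [16,18] uncovered → point at 18.
Points: 7, 10, 15, 18 (4 total).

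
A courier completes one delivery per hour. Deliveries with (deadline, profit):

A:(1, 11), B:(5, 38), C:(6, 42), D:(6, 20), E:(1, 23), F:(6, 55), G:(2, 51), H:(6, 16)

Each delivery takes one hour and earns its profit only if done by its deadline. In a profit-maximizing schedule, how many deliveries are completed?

By profit: F(d6,55), G(d2,51), C(d6,42), B(d5,38), E(d1,23), D(d6,20), H(d6,16), A(d1,11)
F→slot 6; G→slot 2; C→slot 5; B→slot 4; E→slot 1; D→slot 3; H skipped; A skipped.
6 of 8 scheduled.

6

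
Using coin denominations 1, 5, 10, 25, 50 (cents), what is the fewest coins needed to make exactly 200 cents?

200 − 4×50→0
Total coins = 4 = 4

4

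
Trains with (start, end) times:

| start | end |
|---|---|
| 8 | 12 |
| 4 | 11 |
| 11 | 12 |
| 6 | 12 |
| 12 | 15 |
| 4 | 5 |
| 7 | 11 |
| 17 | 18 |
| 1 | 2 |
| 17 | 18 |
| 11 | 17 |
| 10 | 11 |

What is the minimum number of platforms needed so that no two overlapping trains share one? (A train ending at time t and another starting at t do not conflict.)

5

starts: [1, 4, 4, 6, 7, 8, 10, 11, 11, 12, 17, 17]
ends:   [2, 5, 11, 11, 11, 12, 12, 12, 15, 17, 18, 18]
s1→1 e2→0 s4→1 s4→2 e5→1 s6→2 s7→3 s8→4 s10→5  — peak 5.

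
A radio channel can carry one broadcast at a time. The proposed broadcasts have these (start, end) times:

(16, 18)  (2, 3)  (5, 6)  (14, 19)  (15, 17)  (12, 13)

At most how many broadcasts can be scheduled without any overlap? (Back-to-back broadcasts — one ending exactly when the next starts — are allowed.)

4

Order by finish time; keep every interval that doesn't clash with the previous kept one.
By end time: (2,3), (5,6), (12,13), (15,17), (16,18), (14,19).
Pick (2,3); next start ≥ 3 → (5,6); next start ≥ 6 → (12,13); next start ≥ 13 → (15,17).
Selected 4 broadcasts.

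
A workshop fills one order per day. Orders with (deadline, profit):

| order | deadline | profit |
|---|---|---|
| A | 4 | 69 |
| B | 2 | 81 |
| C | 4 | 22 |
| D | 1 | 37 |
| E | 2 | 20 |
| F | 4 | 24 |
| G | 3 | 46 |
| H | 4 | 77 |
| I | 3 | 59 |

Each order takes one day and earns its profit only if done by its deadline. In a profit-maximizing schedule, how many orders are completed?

4

Profit order: B=81 H=77 A=69 I=59 G=46 D=37 F=24 C=22 E=20
Assign: B→slot 2, H→slot 4, A→slot 3, I→slot 1, G skipped, D skipped, F skipped, C skipped, E skipped.
Slots: [1:I] [2:B] [3:A] [4:H]
4 of 9 scheduled.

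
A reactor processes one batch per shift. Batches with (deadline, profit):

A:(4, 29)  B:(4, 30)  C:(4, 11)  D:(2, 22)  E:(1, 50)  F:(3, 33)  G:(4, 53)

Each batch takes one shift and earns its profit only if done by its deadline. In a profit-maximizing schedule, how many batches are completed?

Sort by profit descending; place each in the latest free slot ≤ its deadline.
By profit: G(d4,53), E(d1,50), F(d3,33), B(d4,30), A(d4,29), D(d2,22), C(d4,11)
G→slot 4; E→slot 1; F→slot 3; B→slot 2; A skipped; D skipped; C skipped.
4 of 7 scheduled.

4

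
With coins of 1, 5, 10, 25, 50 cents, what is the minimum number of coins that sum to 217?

Greedy: take as many of the largest coin as possible, then repeat with the remainder.
217 = 4×50 + 1×10 + 1×5 + 2×1
Total coins = 4 + 1 + 1 + 2 = 8

8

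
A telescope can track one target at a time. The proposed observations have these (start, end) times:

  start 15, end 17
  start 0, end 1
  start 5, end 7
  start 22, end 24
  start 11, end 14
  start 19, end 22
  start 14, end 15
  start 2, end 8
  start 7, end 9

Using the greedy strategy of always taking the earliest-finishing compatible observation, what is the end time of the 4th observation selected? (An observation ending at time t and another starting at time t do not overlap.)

Greedy by earliest finish: after sorting by end time, pick each interval compatible with the last pick.
By end time: (0,1), (5,7), (2,8), (7,9), (11,14), (14,15), (15,17), (19,22), (22,24).
Pick (0,1); next start ≥ 1 → (5,7); next start ≥ 7 → (7,9); next start ≥ 9 → (11,14); next start ≥ 14 → (14,15); next start ≥ 15 → (15,17); next start ≥ 17 → (19,22); next start ≥ 22 → (22,24).
Selected: (0,1) (5,7) (7,9) (11,14) (14,15) (15,17) (19,22) (22,24)

14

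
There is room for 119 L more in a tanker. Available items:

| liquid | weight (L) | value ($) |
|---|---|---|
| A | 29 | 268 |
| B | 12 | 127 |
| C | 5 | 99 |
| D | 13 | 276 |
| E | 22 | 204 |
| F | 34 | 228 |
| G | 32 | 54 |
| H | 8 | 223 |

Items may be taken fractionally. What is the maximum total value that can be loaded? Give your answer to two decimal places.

Ratios (sorted): H 27.88, D 21.23, C 19.80, B 10.58, E 9.27, A 9.24, F 6.71, G 1.69
take H (8 @ 223); take D (13 @ 276); take C (5 @ 99); take B (12 @ 127); take E (22 @ 204); take A (29 @ 268); take 30/34 of F → 201.18. Capacity used 119/119.
Total value = 1398.18

1398.18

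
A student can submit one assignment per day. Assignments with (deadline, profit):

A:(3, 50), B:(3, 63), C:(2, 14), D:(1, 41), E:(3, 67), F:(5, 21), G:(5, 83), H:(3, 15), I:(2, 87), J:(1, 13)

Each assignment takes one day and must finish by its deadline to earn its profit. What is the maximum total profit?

Sort by profit descending; place each in the latest free slot ≤ its deadline.
By profit: I(d2,87), G(d5,83), E(d3,67), B(d3,63), A(d3,50), D(d1,41), F(d5,21), H(d3,15), C(d2,14), J(d1,13)
I→slot 2; G→slot 5; E→slot 3; B→slot 1; A skipped; D skipped; F→slot 4; H skipped; C skipped; J skipped.
Profit = 63 + 87 + 67 + 21 + 83 = 321

321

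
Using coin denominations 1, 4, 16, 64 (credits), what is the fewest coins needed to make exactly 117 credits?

Greedy: take as many of the largest coin as possible, then repeat with the remainder.
117 − 1×64→53 − 3×16→5 − 1×4→1 − 1×1→0
Total coins = 1 + 3 + 1 + 1 = 6

6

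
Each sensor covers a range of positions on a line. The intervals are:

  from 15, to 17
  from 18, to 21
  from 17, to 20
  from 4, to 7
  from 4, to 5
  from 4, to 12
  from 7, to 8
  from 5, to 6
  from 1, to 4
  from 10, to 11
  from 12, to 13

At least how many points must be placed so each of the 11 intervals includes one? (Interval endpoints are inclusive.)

Sorted: [1,4] [4,5] [5,6] [4,7] [7,8] [10,11] [4,12] [12,13] [15,17] [17,20] [18,21]
{[1,4],[4,5]} hit by 4; {[5,6],[4,7]} hit by 6; {[7,8]} hit by 8; {[10,11],[4,12]} hit by 11; {[12,13]} hit by 13; {[15,17],[17,20]} hit by 17; {[18,21]} hit by 21.
Points: 4, 6, 8, 11, 13, 17, 21 (7 total).

7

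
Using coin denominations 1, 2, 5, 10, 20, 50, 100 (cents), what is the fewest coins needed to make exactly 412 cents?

6

Use the largest denomination that fits, subtract, and repeat.
412 = 4×100 + 1×10 + 1×2
Total coins = 4 + 1 + 1 = 6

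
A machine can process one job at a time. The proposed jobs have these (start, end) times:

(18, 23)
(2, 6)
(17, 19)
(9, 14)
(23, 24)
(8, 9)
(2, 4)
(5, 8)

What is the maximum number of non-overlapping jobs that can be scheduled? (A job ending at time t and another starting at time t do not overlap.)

Greedy by earliest finish: after sorting by end time, pick each interval compatible with the last pick.
By end time: (2,4), (2,6), (5,8), (8,9), (9,14), (17,19), (18,23), (23,24).
Pick (2,4); next start ≥ 4 → (5,8); next start ≥ 8 → (8,9); next start ≥ 9 → (9,14); next start ≥ 14 → (17,19); next start ≥ 19 → (23,24).
Selected 6 jobs.

6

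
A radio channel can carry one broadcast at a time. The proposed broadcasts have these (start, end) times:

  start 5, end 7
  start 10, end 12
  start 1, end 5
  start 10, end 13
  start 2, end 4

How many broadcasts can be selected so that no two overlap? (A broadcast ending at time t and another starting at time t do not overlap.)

Order by finish time; keep every interval that doesn't clash with the previous kept one.
Sorted by end: (2,4)  (1,5)  (5,7)  (10,12)  (10,13)
take (2,4); skip (1,5); take (5,7); take (10,12); skip (10,13).
Selected 3 broadcasts.

3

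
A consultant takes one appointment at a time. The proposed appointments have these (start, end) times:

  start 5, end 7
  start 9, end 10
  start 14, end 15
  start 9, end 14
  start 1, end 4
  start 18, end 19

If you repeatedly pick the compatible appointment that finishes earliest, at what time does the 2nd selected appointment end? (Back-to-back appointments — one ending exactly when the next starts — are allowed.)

Sort by end time and greedily take each interval whose start is ≥ the last chosen end.
Sorted by end: (1,4)  (5,7)  (9,10)  (9,14)  (14,15)  (18,19)
take (1,4); take (5,7); take (9,10); skip (9,14); take (14,15); take (18,19).
Selected: (1,4) (5,7) (9,10) (14,15) (18,19)

7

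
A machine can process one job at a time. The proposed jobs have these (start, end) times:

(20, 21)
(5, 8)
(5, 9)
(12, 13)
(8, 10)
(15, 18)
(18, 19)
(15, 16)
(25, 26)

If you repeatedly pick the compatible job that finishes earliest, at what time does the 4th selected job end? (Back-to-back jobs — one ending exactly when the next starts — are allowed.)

By end time: (5,8), (5,9), (8,10), (12,13), (15,16), (15,18), (18,19), (20,21), (25,26).
Pick (5,8); next start ≥ 8 → (8,10); next start ≥ 10 → (12,13); next start ≥ 13 → (15,16); next start ≥ 16 → (18,19); next start ≥ 19 → (20,21); next start ≥ 21 → (25,26).
Selected: (5,8) (8,10) (12,13) (15,16) (18,19) (20,21) (25,26)

16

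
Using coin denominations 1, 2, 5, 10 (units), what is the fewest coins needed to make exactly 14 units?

3

Use the largest denomination that fits, subtract, and repeat.
14 = 1×10 + 2×2
Total coins = 1 + 2 = 3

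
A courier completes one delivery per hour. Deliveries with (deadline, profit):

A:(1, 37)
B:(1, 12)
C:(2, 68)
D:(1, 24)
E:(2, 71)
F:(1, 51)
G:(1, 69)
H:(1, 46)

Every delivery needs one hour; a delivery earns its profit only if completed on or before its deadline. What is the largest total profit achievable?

Sort by profit descending; place each in the latest free slot ≤ its deadline.
By profit: E(d2,71), G(d1,69), C(d2,68), F(d1,51), H(d1,46), A(d1,37), D(d1,24), B(d1,12)
E→slot 2; G→slot 1; C skipped; F skipped; H skipped; A skipped; D skipped; B skipped.
Profit = 69 + 71 = 140

140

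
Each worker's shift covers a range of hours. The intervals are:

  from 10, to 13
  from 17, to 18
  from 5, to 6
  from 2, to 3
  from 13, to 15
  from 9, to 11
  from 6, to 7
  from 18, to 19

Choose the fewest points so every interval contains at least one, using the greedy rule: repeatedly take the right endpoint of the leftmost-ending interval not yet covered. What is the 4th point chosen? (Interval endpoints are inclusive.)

Sorted: [2,3] [5,6] [6,7] [9,11] [10,13] [13,15] [17,18] [18,19]
{[2,3]} hit by 3; {[5,6],[6,7]} hit by 6; {[9,11],[10,13]} hit by 11; {[13,15]} hit by 15; {[17,18],[18,19]} hit by 18.
Points: 3, 6, 11, 15, 18 (5 total).

15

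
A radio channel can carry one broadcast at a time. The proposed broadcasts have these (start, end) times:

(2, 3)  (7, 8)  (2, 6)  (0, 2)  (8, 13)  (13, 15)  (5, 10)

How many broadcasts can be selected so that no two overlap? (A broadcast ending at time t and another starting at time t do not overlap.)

By end time: (0,2), (2,3), (2,6), (7,8), (5,10), (8,13), (13,15).
Pick (0,2); next start ≥ 2 → (2,3); next start ≥ 3 → (7,8); next start ≥ 8 → (8,13); next start ≥ 13 → (13,15).
Selected 5 broadcasts.

5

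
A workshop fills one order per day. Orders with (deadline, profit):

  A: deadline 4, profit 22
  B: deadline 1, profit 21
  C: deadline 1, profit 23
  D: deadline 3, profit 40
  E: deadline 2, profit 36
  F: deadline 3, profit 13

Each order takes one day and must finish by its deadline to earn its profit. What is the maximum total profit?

By profit: D(d3,40), E(d2,36), C(d1,23), A(d4,22), B(d1,21), F(d3,13)
D→slot 3; E→slot 2; C→slot 1; A→slot 4; B skipped; F skipped.
Profit = 23 + 36 + 40 + 22 = 121

121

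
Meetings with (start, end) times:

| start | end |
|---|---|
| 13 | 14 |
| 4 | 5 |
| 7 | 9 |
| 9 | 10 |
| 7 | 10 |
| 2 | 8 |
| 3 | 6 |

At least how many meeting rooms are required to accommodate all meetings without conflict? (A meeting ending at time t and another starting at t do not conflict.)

Events (time:±→running): 2:+→1 3:+→2 4:+→3 … peak 3.

3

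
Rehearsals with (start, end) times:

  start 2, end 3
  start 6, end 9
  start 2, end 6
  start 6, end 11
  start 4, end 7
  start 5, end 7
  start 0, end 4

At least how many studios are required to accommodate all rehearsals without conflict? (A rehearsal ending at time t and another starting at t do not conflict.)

The answer is the maximum number of intervals overlapping at any instant.
Events (time:±→running): 0:+→1 2:+→2 2:+→3 3:-→2 4:-→1 4:+→2 5:+→3 6:-→2 6:+→3 6:+→4 … peak 4.

4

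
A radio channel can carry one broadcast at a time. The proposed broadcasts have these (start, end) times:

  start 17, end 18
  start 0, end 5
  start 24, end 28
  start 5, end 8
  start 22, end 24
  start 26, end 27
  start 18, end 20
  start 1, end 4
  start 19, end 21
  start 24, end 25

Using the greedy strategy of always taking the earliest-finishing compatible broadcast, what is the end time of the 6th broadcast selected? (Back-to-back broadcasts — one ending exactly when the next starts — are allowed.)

Greedy by earliest finish: after sorting by end time, pick each interval compatible with the last pick.
By end time: (1,4), (0,5), (5,8), (17,18), (18,20), (19,21), (22,24), (24,25), (26,27), (24,28).
Pick (1,4); next start ≥ 4 → (5,8); next start ≥ 8 → (17,18); next start ≥ 18 → (18,20); next start ≥ 20 → (22,24); next start ≥ 24 → (24,25); next start ≥ 25 → (26,27).
Selected: (1,4) (5,8) (17,18) (18,20) (22,24) (24,25) (26,27)

25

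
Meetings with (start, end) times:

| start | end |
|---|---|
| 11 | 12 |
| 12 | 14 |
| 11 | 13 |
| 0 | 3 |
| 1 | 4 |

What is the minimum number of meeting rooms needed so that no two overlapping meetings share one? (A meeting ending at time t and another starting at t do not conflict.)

2

The answer is the maximum number of intervals overlapping at any instant.
Events (time:±→running): 0:+→1 1:+→2 … peak 2.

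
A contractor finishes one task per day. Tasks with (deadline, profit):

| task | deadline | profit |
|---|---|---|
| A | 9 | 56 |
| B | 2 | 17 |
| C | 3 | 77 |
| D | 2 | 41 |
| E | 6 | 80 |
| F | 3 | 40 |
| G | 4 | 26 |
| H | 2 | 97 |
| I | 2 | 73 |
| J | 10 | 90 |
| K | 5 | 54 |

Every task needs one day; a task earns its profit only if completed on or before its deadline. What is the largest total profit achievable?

553

By profit: H(d2,97), J(d10,90), E(d6,80), C(d3,77), I(d2,73), A(d9,56), K(d5,54), D(d2,41), F(d3,40), G(d4,26), B(d2,17)
H→slot 2; J→slot 10; E→slot 6; C→slot 3; I→slot 1; A→slot 9; K→slot 5; D skipped; F skipped; G→slot 4; B skipped.
Profit = 73 + 97 + 77 + 26 + 54 + 80 + 56 + 90 = 553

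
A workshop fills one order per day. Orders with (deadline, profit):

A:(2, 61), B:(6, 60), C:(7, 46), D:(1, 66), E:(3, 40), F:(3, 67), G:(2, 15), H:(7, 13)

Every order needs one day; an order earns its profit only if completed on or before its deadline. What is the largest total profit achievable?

Sort by profit descending; place each in the latest free slot ≤ its deadline.
By profit: F(d3,67), D(d1,66), A(d2,61), B(d6,60), C(d7,46), E(d3,40), G(d2,15), H(d7,13)
F→slot 3; D→slot 1; A→slot 2; B→slot 6; C→slot 7; E skipped; G skipped; H→slot 5.
Profit = 66 + 61 + 67 + 13 + 60 + 46 = 313

313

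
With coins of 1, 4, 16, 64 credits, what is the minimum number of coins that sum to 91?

7

Greedy: take as many of the largest coin as possible, then repeat with the remainder.
91 = 1×64 + 1×16 + 2×4 + 3×1
Total coins = 1 + 1 + 2 + 3 = 7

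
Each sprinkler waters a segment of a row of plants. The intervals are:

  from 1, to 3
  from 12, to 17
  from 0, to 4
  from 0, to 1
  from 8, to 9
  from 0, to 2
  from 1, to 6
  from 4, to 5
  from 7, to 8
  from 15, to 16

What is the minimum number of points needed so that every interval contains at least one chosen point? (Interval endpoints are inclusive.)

Sorted: [0,1] [0,2] [1,3] [0,4] [4,5] [1,6] [7,8] [8,9] [15,16] [12,17]
{[0,1],[0,2],[1,3],[0,4]} hit by 1; {[4,5],[1,6]} hit by 5; {[7,8],[8,9]} hit by 8; {[15,16],[12,17]} hit by 16.
Points: 1, 5, 8, 16 (4 total).

4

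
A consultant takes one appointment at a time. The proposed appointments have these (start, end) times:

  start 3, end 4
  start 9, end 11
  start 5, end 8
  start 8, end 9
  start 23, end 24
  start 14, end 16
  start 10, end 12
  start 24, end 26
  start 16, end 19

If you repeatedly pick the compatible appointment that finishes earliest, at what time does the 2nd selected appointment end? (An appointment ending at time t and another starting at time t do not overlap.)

Sorted by end: (3,4)  (5,8)  (8,9)  (9,11)  (10,12)  (14,16)  (16,19)  (23,24)  (24,26)
take (3,4); take (5,8); take (8,9); take (9,11); take (14,16); take (16,19); take (23,24); take (24,26).
Selected: (3,4) (5,8) (8,9) (9,11) (14,16) (16,19) (23,24) (24,26)

8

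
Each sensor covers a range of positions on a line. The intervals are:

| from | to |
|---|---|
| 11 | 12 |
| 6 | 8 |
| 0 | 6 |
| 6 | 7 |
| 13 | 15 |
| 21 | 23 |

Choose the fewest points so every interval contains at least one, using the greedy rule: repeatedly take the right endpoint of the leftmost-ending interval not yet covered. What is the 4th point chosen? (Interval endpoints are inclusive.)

Sort by right endpoint; whenever an interval is uncovered, place a point at its right end.
Sorted: [0,6] [6,7] [6,8] [11,12] [13,15] [21,23]
{[0,6],[6,7],[6,8]} hit by 6; {[11,12]} hit by 12; {[13,15]} hit by 15; {[21,23]} hit by 23.
Points: 6, 12, 15, 23 (4 total).

23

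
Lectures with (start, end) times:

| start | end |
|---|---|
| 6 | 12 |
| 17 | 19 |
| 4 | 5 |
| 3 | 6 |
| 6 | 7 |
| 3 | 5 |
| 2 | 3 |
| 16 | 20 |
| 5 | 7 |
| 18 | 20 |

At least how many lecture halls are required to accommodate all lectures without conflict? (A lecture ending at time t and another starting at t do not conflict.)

3

Count concurrent intervals with a sweep; the peak is the room count.
starts: [2, 3, 3, 4, 5, 6, 6, 16, 17, 18]
ends:   [3, 5, 5, 6, 7, 7, 12, 19, 20, 20]
s2→1 e3→0 s3→1 s3→2 s4→3  — peak 3.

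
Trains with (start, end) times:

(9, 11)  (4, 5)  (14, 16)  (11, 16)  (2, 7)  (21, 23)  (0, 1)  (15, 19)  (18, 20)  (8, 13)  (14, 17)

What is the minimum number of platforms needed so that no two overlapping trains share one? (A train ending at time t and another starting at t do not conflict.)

4

starts: [0, 2, 4, 8, 9, 11, 14, 14, 15, 18, 21]
ends:   [1, 5, 7, 11, 13, 16, 16, 17, 19, 20, 23]
s0→1 e1→0 s2→1 s4→2 e5→1 e7→0 s8→1 s9→2 e11→1 s11→2 e13→1 s14→2 s14→3 s15→4  — peak 4.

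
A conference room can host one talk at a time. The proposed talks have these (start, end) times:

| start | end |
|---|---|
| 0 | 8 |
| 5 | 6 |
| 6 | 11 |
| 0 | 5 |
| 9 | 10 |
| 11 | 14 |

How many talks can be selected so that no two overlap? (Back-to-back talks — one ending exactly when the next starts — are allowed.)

4

Sort by end time and greedily take each interval whose start is ≥ the last chosen end.
Sorted by end: (0,5)  (5,6)  (0,8)  (9,10)  (6,11)  (11,14)
take (0,5); take (5,6); take (9,10); skip (6,11); take (11,14).
Selected 4 talks.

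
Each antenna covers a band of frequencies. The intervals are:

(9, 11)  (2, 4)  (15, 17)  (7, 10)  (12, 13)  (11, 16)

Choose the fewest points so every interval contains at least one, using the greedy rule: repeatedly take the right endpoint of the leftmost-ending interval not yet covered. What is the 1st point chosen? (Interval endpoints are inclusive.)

By right end: [2,4]  [7,10]  [9,11]  [12,13]  [11,16]  [15,17]
[2,4] uncovered → point at 4; [7,10] uncovered → point at 10; [12,13] uncovered → point at 13; [15,17] uncovered → point at 17.
Points: 4, 10, 13, 17 (4 total).

4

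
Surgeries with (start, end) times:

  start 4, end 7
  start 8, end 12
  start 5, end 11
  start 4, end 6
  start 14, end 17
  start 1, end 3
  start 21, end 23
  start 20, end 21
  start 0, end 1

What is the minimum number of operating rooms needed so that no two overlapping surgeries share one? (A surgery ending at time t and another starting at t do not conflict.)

starts: [0, 1, 4, 4, 5, 8, 14, 20, 21]
ends:   [1, 3, 6, 7, 11, 12, 17, 21, 23]
s0→1 e1→0 s1→1 e3→0 s4→1 s4→2 s5→3  — peak 3.

3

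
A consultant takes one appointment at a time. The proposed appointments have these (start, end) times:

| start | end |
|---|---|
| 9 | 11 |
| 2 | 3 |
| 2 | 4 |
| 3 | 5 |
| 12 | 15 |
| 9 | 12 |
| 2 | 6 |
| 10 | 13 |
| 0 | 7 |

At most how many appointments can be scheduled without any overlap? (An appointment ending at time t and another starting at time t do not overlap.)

Greedy by earliest finish: after sorting by end time, pick each interval compatible with the last pick.
By end time: (2,3), (2,4), (3,5), (2,6), (0,7), (9,11), (9,12), (10,13), (12,15).
Pick (2,3); next start ≥ 3 → (3,5); next start ≥ 5 → (9,11); next start ≥ 11 → (12,15).
Selected 4 appointments.

4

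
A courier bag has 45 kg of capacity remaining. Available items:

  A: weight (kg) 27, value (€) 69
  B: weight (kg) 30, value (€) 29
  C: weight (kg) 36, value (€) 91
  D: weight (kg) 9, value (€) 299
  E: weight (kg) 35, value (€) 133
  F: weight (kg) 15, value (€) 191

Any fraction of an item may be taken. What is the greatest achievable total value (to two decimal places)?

569.80

Ratios (sorted): D 33.22, F 12.73, E 3.80, A 2.56, C 2.53, B 0.97
take D (9 @ 299); take F (15 @ 191); take 21/35 of E → 79.80. Capacity used 45/45.
Total value = 569.80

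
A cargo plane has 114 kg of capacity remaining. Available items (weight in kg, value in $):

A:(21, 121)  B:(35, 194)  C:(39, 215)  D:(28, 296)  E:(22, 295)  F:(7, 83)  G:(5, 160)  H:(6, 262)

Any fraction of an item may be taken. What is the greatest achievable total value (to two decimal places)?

1355.57

Sort by value per unit weight and fill in that order.
Order: H (262/6=43.67) > G (160/5=32.00) > E (295/22=13.41) > F (83/7=11.86) > D (296/28=10.57) > A (121/21=5.76) > B (194/35=5.54) > C (215/39=5.51)
Fill: take H (6 @ 262) → take G (5 @ 160) → take E (22 @ 295) → take F (7 @ 83) → take D (28 @ 296) → take A (21 @ 121) → take 25/35 of B → 138.57; 114/114 used.
Total value = 1355.57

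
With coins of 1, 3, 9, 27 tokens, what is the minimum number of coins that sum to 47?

5

Greedy: take as many of the largest coin as possible, then repeat with the remainder.
47 − 1×27→20 − 2×9→2 − 2×1→0
Total coins = 1 + 2 + 2 = 5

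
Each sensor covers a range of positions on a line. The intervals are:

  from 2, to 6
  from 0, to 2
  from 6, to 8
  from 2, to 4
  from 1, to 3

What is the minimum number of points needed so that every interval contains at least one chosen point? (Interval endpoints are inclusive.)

2

Sort by right endpoint; whenever an interval is uncovered, place a point at its right end.
Sorted: [0,2] [1,3] [2,4] [2,6] [6,8]
{[0,2],[1,3],[2,4],[2,6]} hit by 2; {[6,8]} hit by 8.
Points: 2, 8 (2 total).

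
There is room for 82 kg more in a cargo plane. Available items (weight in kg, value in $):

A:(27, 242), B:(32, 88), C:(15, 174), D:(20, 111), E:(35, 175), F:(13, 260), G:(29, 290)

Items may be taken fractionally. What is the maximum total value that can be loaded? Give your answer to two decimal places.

948.07

Ratios (sorted): F 20.00, C 11.60, G 10.00, A 8.96, D 5.55, E 5.00, B 2.75
take F (13 @ 260); take C (15 @ 174); take G (29 @ 290); take 25/27 of A → 224.07. Capacity used 82/82.
Total value = 948.07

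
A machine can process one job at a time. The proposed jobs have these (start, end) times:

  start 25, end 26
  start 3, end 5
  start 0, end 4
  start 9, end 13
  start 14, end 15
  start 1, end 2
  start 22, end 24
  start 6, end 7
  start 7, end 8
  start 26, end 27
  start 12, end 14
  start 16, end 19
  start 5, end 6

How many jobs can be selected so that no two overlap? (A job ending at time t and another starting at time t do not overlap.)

11

Sorted by end: (1,2)  (0,4)  (3,5)  (5,6)  (6,7)  (7,8)  (9,13)  (12,14)  (14,15)  (16,19)  (22,24)  (25,26)  (26,27)
take (1,2); take (3,5); take (5,6); take (6,7); take (7,8); take (9,13); take (14,15); take (16,19); take (22,24); take (25,26); take (26,27).
Selected 11 jobs.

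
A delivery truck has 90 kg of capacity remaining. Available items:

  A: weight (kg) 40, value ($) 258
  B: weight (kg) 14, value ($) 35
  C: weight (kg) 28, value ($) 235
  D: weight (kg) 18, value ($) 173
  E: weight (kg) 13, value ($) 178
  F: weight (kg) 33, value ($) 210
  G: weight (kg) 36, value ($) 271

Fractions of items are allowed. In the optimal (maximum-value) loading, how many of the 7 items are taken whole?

Ratios (sorted): E 13.69, D 9.61, C 8.39, G 7.53, A 6.45, F 6.36, B 2.50
take E (13 @ 178); take D (18 @ 173); take C (28 @ 235); take 31/36 of G → 233.36. Capacity used 90/90.
3 item(s) taken whole; one partial (take 31/36 of G).

3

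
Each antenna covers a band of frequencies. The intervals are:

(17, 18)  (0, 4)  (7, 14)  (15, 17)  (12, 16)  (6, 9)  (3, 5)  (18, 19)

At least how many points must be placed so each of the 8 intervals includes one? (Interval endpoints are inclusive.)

By right end: [0,4]  [3,5]  [6,9]  [7,14]  [12,16]  [15,17]  [17,18]  [18,19]
[0,4] uncovered → point at 4; [6,9] uncovered → point at 9; [12,16] uncovered → point at 16; [17,18] uncovered → point at 18.
Points: 4, 9, 16, 18 (4 total).

4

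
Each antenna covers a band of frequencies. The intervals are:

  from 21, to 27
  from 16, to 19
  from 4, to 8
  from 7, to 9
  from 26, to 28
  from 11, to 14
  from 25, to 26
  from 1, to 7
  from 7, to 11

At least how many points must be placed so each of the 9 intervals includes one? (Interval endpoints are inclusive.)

Sort by right endpoint; whenever an interval is uncovered, place a point at its right end.
By right end: [1,7]  [4,8]  [7,9]  [7,11]  [11,14]  [16,19]  [25,26]  [21,27]  [26,28]
[1,7] uncovered → point at 7; [11,14] uncovered → point at 14; [16,19] uncovered → point at 19; [25,26] uncovered → point at 26.
Points: 7, 14, 19, 26 (4 total).

4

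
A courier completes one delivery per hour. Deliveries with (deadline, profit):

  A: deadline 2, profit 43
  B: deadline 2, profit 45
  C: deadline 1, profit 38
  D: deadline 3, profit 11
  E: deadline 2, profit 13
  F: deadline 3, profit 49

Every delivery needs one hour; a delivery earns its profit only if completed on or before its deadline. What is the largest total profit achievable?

By profit: F(d3,49), B(d2,45), A(d2,43), C(d1,38), E(d2,13), D(d3,11)
F→slot 3; B→slot 2; A→slot 1; C skipped; E skipped; D skipped.
Profit = 43 + 45 + 49 = 137

137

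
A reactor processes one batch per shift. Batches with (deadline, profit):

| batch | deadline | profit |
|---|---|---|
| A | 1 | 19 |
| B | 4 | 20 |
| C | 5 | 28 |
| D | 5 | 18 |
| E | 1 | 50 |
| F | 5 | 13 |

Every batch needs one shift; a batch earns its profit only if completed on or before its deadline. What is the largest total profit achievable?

129

Sort by profit descending; place each in the latest free slot ≤ its deadline.
By profit: E(d1,50), C(d5,28), B(d4,20), A(d1,19), D(d5,18), F(d5,13)
E→slot 1; C→slot 5; B→slot 4; A skipped; D→slot 3; F→slot 2.
Profit = 50 + 13 + 18 + 20 + 28 = 129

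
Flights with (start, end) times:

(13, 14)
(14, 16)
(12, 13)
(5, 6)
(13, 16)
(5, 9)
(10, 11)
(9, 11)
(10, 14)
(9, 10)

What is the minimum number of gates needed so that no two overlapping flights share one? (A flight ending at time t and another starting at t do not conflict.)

The answer is the maximum number of intervals overlapping at any instant.
Events (time:±→running): 5:+→1 5:+→2 6:-→1 9:-→0 9:+→1 9:+→2 10:-→1 10:+→2 10:+→3 … peak 3.

3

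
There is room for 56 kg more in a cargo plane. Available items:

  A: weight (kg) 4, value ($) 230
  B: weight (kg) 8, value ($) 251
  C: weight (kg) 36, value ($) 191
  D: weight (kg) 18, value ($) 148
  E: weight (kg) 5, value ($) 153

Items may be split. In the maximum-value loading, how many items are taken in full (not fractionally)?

Greedy by value/weight ratio, highest first.
Order: A (230/4=57.50) > B (251/8=31.38) > E (153/5=30.60) > D (148/18=8.22) > C (191/36=5.31)
Fill: take A (4 @ 230) → take B (8 @ 251) → take E (5 @ 153) → take D (18 @ 148) → take 21/36 of C → 111.42; 56/56 used.
4 item(s) taken whole; one partial (take 21/36 of C).

4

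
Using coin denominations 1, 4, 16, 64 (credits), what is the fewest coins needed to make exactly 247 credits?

Greedy: take as many of the largest coin as possible, then repeat with the remainder.
247 = 3×64 + 3×16 + 1×4 + 3×1
Total coins = 3 + 3 + 1 + 3 = 10

10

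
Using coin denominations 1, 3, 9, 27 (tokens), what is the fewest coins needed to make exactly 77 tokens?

7

77 = 2×27 + 2×9 + 1×3 + 2×1
Total coins = 2 + 2 + 1 + 2 = 7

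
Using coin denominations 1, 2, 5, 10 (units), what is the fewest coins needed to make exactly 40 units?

Use the largest denomination that fits, subtract, and repeat.
40 = 4×10
Total coins = 4 = 4

4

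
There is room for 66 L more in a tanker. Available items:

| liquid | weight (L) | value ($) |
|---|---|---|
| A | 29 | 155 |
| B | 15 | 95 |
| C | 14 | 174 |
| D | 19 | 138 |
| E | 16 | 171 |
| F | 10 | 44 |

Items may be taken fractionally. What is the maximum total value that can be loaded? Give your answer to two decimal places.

Greedy by value/weight ratio, highest first.
Ratios (sorted): C 12.43, E 10.69, D 7.26, B 6.33, A 5.34, F 4.40
take C (14 @ 174); take E (16 @ 171); take D (19 @ 138); take B (15 @ 95); take 2/29 of A → 10.69. Capacity used 66/66.
Total value = 588.69

588.69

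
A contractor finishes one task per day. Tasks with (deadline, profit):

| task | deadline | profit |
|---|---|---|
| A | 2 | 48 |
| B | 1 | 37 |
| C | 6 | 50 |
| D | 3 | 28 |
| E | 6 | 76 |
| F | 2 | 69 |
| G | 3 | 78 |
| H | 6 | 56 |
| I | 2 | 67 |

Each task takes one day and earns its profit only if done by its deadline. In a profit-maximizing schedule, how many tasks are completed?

6

Sort by profit descending; place each in the latest free slot ≤ its deadline.
By profit: G(d3,78), E(d6,76), F(d2,69), I(d2,67), H(d6,56), C(d6,50), A(d2,48), B(d1,37), D(d3,28)
G→slot 3; E→slot 6; F→slot 2; I→slot 1; H→slot 5; C→slot 4; A skipped; B skipped; D skipped.
6 of 9 scheduled.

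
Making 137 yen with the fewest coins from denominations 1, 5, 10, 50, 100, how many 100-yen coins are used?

137 = 1×100 + 3×10 + 1×5 + 2×1
Count of 100: 1

1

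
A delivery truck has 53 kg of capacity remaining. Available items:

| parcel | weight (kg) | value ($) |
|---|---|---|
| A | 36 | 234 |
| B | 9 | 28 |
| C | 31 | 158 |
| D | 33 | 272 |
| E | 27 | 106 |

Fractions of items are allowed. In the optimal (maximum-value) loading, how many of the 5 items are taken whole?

Sort by value per unit weight and fill in that order.
Ratios (sorted): D 8.24, A 6.50, C 5.10, E 3.93, B 3.11
take D (33 @ 272); take 20/36 of A → 130.00. Capacity used 53/53.
1 item(s) taken whole; one partial (take 20/36 of A).

1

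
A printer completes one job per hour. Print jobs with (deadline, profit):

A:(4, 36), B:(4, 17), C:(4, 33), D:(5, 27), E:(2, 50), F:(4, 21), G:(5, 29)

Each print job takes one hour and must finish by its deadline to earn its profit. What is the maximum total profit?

Sort by profit descending; place each in the latest free slot ≤ its deadline.
By profit: E(d2,50), A(d4,36), C(d4,33), G(d5,29), D(d5,27), F(d4,21), B(d4,17)
E→slot 2; A→slot 4; C→slot 3; G→slot 5; D→slot 1; F skipped; B skipped.
Profit = 27 + 50 + 33 + 36 + 29 = 175

175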